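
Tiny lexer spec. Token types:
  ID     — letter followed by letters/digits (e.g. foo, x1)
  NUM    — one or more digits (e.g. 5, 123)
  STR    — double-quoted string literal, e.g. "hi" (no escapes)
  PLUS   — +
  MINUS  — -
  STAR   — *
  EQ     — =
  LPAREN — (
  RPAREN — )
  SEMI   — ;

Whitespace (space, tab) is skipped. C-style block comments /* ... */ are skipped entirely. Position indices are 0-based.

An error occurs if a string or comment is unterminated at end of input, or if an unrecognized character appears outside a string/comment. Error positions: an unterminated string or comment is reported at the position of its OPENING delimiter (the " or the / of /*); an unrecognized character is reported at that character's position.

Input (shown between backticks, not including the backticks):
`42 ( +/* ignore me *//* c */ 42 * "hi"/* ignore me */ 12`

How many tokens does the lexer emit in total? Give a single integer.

pos=0: emit NUM '42' (now at pos=2)
pos=3: emit LPAREN '('
pos=5: emit PLUS '+'
pos=6: enter COMMENT mode (saw '/*')
exit COMMENT mode (now at pos=21)
pos=21: enter COMMENT mode (saw '/*')
exit COMMENT mode (now at pos=28)
pos=29: emit NUM '42' (now at pos=31)
pos=32: emit STAR '*'
pos=34: enter STRING mode
pos=34: emit STR "hi" (now at pos=38)
pos=38: enter COMMENT mode (saw '/*')
exit COMMENT mode (now at pos=53)
pos=54: emit NUM '12' (now at pos=56)
DONE. 7 tokens: [NUM, LPAREN, PLUS, NUM, STAR, STR, NUM]

Answer: 7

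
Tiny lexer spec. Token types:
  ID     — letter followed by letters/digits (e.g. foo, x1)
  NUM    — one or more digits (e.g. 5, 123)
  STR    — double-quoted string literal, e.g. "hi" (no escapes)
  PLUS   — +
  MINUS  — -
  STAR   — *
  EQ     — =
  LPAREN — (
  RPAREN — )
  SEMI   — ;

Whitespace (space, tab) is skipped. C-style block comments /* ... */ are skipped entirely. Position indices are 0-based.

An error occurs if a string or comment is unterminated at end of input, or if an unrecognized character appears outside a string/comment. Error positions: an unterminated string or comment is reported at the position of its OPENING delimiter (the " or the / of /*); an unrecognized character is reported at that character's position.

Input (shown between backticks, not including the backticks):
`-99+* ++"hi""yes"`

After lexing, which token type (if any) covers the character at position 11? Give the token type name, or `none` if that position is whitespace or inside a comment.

pos=0: emit MINUS '-'
pos=1: emit NUM '99' (now at pos=3)
pos=3: emit PLUS '+'
pos=4: emit STAR '*'
pos=6: emit PLUS '+'
pos=7: emit PLUS '+'
pos=8: enter STRING mode
pos=8: emit STR "hi" (now at pos=12)
pos=12: enter STRING mode
pos=12: emit STR "yes" (now at pos=17)
DONE. 8 tokens: [MINUS, NUM, PLUS, STAR, PLUS, PLUS, STR, STR]
Position 11: char is '"' -> STR

Answer: STR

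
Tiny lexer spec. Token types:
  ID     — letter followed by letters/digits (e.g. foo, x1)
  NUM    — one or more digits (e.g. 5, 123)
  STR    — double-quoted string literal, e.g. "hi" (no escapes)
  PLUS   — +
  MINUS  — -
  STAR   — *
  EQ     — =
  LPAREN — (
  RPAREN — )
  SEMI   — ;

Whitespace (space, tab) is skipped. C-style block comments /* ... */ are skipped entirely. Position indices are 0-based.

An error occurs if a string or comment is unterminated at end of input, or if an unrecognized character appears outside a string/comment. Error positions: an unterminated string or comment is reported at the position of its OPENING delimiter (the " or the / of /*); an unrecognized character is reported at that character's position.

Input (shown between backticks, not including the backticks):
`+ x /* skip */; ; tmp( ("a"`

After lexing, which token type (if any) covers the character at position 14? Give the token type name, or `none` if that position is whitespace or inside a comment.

Answer: SEMI

Derivation:
pos=0: emit PLUS '+'
pos=2: emit ID 'x' (now at pos=3)
pos=4: enter COMMENT mode (saw '/*')
exit COMMENT mode (now at pos=14)
pos=14: emit SEMI ';'
pos=16: emit SEMI ';'
pos=18: emit ID 'tmp' (now at pos=21)
pos=21: emit LPAREN '('
pos=23: emit LPAREN '('
pos=24: enter STRING mode
pos=24: emit STR "a" (now at pos=27)
DONE. 8 tokens: [PLUS, ID, SEMI, SEMI, ID, LPAREN, LPAREN, STR]
Position 14: char is ';' -> SEMI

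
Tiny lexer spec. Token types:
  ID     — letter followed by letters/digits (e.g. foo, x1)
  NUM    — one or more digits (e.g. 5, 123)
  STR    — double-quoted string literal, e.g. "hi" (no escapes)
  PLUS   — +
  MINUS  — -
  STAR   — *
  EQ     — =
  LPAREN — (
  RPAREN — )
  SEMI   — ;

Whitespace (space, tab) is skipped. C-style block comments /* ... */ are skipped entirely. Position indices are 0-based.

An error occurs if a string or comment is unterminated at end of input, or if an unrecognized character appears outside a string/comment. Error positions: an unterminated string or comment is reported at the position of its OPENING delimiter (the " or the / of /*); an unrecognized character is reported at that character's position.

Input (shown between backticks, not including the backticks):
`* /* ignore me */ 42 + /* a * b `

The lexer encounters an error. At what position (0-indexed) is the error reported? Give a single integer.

pos=0: emit STAR '*'
pos=2: enter COMMENT mode (saw '/*')
exit COMMENT mode (now at pos=17)
pos=18: emit NUM '42' (now at pos=20)
pos=21: emit PLUS '+'
pos=23: enter COMMENT mode (saw '/*')
pos=23: ERROR — unterminated comment (reached EOF)

Answer: 23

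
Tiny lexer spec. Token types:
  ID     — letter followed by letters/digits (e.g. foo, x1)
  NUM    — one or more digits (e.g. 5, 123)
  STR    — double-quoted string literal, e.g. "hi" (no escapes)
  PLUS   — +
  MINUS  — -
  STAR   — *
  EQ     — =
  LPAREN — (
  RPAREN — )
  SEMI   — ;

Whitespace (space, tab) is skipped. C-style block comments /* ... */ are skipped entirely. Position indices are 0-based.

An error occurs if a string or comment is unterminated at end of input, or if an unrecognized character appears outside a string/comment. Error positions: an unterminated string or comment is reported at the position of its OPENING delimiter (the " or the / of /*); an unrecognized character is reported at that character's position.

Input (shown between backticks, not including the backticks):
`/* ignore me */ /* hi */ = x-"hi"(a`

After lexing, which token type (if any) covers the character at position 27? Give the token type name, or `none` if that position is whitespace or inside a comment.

pos=0: enter COMMENT mode (saw '/*')
exit COMMENT mode (now at pos=15)
pos=16: enter COMMENT mode (saw '/*')
exit COMMENT mode (now at pos=24)
pos=25: emit EQ '='
pos=27: emit ID 'x' (now at pos=28)
pos=28: emit MINUS '-'
pos=29: enter STRING mode
pos=29: emit STR "hi" (now at pos=33)
pos=33: emit LPAREN '('
pos=34: emit ID 'a' (now at pos=35)
DONE. 6 tokens: [EQ, ID, MINUS, STR, LPAREN, ID]
Position 27: char is 'x' -> ID

Answer: ID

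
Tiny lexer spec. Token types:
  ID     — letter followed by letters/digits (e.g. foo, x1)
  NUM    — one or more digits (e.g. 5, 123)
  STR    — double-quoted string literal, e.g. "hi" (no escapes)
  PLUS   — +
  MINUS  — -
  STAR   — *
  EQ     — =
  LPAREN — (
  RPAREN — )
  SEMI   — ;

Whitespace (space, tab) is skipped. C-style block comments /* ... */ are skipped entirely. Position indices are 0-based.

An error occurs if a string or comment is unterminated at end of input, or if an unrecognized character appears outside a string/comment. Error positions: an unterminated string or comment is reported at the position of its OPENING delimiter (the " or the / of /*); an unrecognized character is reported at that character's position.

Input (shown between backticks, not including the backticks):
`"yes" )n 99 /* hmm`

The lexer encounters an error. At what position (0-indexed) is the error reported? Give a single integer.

pos=0: enter STRING mode
pos=0: emit STR "yes" (now at pos=5)
pos=6: emit RPAREN ')'
pos=7: emit ID 'n' (now at pos=8)
pos=9: emit NUM '99' (now at pos=11)
pos=12: enter COMMENT mode (saw '/*')
pos=12: ERROR — unterminated comment (reached EOF)

Answer: 12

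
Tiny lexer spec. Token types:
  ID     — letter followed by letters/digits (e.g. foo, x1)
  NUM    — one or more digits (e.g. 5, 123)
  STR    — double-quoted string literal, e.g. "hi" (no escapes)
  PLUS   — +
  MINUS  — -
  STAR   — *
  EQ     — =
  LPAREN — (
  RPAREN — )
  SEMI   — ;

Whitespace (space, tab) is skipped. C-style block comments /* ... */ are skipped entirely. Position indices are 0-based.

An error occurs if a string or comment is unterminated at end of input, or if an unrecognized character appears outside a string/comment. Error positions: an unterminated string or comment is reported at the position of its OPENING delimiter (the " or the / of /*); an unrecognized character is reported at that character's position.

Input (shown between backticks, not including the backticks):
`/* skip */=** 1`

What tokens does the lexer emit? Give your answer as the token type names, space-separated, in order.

Answer: EQ STAR STAR NUM

Derivation:
pos=0: enter COMMENT mode (saw '/*')
exit COMMENT mode (now at pos=10)
pos=10: emit EQ '='
pos=11: emit STAR '*'
pos=12: emit STAR '*'
pos=14: emit NUM '1' (now at pos=15)
DONE. 4 tokens: [EQ, STAR, STAR, NUM]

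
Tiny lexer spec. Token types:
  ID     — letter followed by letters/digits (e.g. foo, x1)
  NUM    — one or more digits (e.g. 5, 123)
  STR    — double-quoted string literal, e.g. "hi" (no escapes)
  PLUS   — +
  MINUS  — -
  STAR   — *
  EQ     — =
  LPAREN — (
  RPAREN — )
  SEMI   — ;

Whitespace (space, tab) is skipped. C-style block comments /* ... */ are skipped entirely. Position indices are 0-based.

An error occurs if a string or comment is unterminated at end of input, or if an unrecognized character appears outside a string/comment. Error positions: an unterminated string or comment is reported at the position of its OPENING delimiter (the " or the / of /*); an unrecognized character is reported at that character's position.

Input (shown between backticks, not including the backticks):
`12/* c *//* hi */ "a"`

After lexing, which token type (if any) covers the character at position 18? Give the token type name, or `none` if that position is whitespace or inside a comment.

pos=0: emit NUM '12' (now at pos=2)
pos=2: enter COMMENT mode (saw '/*')
exit COMMENT mode (now at pos=9)
pos=9: enter COMMENT mode (saw '/*')
exit COMMENT mode (now at pos=17)
pos=18: enter STRING mode
pos=18: emit STR "a" (now at pos=21)
DONE. 2 tokens: [NUM, STR]
Position 18: char is '"' -> STR

Answer: STR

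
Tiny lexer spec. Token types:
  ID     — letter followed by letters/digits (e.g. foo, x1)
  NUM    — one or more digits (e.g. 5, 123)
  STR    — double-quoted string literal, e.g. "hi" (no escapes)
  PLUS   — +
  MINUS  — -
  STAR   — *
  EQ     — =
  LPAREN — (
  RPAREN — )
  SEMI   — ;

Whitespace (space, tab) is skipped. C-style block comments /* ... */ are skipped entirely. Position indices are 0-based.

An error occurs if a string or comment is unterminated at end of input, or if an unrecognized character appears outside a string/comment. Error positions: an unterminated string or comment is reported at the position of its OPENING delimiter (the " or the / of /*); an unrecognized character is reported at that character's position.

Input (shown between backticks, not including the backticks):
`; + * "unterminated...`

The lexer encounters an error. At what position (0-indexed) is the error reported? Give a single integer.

pos=0: emit SEMI ';'
pos=2: emit PLUS '+'
pos=4: emit STAR '*'
pos=6: enter STRING mode
pos=6: ERROR — unterminated string

Answer: 6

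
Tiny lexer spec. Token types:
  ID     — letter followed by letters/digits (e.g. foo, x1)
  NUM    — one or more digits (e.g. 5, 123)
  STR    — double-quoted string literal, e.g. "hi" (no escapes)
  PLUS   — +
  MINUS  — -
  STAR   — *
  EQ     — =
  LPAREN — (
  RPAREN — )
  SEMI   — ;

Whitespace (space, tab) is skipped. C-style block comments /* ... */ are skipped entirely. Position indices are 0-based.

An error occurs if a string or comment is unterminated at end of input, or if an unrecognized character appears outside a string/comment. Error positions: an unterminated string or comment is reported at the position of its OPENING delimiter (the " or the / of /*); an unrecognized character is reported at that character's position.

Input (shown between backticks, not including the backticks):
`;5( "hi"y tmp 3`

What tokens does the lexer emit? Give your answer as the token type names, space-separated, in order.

Answer: SEMI NUM LPAREN STR ID ID NUM

Derivation:
pos=0: emit SEMI ';'
pos=1: emit NUM '5' (now at pos=2)
pos=2: emit LPAREN '('
pos=4: enter STRING mode
pos=4: emit STR "hi" (now at pos=8)
pos=8: emit ID 'y' (now at pos=9)
pos=10: emit ID 'tmp' (now at pos=13)
pos=14: emit NUM '3' (now at pos=15)
DONE. 7 tokens: [SEMI, NUM, LPAREN, STR, ID, ID, NUM]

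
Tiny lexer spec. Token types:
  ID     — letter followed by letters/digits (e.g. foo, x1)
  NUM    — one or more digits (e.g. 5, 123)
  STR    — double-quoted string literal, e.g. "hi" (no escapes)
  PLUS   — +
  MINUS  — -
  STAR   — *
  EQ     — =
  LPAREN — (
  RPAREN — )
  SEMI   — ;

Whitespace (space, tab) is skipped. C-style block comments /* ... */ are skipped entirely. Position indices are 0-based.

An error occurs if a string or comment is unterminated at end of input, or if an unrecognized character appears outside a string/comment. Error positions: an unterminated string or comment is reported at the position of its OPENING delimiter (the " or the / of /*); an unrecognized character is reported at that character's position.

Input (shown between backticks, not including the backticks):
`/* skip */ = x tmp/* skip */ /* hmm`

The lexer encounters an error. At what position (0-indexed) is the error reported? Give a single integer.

Answer: 29

Derivation:
pos=0: enter COMMENT mode (saw '/*')
exit COMMENT mode (now at pos=10)
pos=11: emit EQ '='
pos=13: emit ID 'x' (now at pos=14)
pos=15: emit ID 'tmp' (now at pos=18)
pos=18: enter COMMENT mode (saw '/*')
exit COMMENT mode (now at pos=28)
pos=29: enter COMMENT mode (saw '/*')
pos=29: ERROR — unterminated comment (reached EOF)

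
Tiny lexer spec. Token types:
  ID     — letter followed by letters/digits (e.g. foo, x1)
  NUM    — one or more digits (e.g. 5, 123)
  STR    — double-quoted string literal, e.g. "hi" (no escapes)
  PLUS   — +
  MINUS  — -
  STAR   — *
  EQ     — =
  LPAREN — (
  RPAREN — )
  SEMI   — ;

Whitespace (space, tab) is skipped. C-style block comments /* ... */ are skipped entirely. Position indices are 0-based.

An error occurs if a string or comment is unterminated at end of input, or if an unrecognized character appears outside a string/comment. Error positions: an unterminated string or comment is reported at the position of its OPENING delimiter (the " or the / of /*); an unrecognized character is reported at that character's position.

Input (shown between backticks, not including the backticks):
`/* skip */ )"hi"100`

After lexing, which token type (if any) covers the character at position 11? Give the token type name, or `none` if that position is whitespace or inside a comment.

Answer: RPAREN

Derivation:
pos=0: enter COMMENT mode (saw '/*')
exit COMMENT mode (now at pos=10)
pos=11: emit RPAREN ')'
pos=12: enter STRING mode
pos=12: emit STR "hi" (now at pos=16)
pos=16: emit NUM '100' (now at pos=19)
DONE. 3 tokens: [RPAREN, STR, NUM]
Position 11: char is ')' -> RPAREN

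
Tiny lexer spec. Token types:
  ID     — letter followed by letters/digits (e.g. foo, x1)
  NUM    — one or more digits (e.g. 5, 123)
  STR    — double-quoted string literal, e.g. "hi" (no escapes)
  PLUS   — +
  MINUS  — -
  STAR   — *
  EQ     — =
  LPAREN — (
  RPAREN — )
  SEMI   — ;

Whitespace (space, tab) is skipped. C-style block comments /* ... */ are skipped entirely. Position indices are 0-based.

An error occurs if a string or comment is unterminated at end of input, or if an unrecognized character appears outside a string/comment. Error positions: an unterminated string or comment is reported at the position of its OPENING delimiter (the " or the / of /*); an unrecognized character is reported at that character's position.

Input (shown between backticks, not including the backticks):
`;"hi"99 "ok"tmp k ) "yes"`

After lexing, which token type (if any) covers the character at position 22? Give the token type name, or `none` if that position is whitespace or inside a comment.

pos=0: emit SEMI ';'
pos=1: enter STRING mode
pos=1: emit STR "hi" (now at pos=5)
pos=5: emit NUM '99' (now at pos=7)
pos=8: enter STRING mode
pos=8: emit STR "ok" (now at pos=12)
pos=12: emit ID 'tmp' (now at pos=15)
pos=16: emit ID 'k' (now at pos=17)
pos=18: emit RPAREN ')'
pos=20: enter STRING mode
pos=20: emit STR "yes" (now at pos=25)
DONE. 8 tokens: [SEMI, STR, NUM, STR, ID, ID, RPAREN, STR]
Position 22: char is 'e' -> STR

Answer: STR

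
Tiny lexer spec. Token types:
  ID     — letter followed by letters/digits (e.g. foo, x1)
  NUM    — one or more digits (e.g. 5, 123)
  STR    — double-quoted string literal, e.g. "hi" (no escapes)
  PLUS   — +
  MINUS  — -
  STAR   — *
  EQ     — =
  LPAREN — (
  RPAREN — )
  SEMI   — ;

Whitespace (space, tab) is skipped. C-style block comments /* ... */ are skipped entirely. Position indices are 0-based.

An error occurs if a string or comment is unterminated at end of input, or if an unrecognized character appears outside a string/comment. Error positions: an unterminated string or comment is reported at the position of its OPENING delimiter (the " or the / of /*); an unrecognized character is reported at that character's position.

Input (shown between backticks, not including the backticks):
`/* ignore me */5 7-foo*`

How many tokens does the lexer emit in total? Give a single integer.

Answer: 5

Derivation:
pos=0: enter COMMENT mode (saw '/*')
exit COMMENT mode (now at pos=15)
pos=15: emit NUM '5' (now at pos=16)
pos=17: emit NUM '7' (now at pos=18)
pos=18: emit MINUS '-'
pos=19: emit ID 'foo' (now at pos=22)
pos=22: emit STAR '*'
DONE. 5 tokens: [NUM, NUM, MINUS, ID, STAR]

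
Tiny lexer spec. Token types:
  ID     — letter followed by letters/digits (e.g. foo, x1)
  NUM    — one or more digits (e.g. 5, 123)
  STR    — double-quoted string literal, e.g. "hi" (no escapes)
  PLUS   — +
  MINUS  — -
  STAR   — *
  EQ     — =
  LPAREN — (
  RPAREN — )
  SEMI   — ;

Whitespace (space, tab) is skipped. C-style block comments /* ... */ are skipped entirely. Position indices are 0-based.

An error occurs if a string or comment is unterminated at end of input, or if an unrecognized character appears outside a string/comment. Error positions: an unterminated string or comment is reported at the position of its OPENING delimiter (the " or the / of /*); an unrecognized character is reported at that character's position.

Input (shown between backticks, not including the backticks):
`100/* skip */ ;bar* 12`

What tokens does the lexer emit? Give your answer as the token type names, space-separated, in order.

Answer: NUM SEMI ID STAR NUM

Derivation:
pos=0: emit NUM '100' (now at pos=3)
pos=3: enter COMMENT mode (saw '/*')
exit COMMENT mode (now at pos=13)
pos=14: emit SEMI ';'
pos=15: emit ID 'bar' (now at pos=18)
pos=18: emit STAR '*'
pos=20: emit NUM '12' (now at pos=22)
DONE. 5 tokens: [NUM, SEMI, ID, STAR, NUM]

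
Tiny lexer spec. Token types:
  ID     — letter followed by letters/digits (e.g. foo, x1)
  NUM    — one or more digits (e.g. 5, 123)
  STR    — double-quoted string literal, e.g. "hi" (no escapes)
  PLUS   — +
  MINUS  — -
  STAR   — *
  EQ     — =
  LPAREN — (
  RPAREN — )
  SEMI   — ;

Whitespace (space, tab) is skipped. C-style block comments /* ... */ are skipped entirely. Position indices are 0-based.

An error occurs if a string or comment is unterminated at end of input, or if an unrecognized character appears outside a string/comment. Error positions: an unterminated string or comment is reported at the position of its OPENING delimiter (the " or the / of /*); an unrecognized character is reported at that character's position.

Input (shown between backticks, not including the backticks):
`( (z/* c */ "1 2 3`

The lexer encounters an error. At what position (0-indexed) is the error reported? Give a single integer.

pos=0: emit LPAREN '('
pos=2: emit LPAREN '('
pos=3: emit ID 'z' (now at pos=4)
pos=4: enter COMMENT mode (saw '/*')
exit COMMENT mode (now at pos=11)
pos=12: enter STRING mode
pos=12: ERROR — unterminated string

Answer: 12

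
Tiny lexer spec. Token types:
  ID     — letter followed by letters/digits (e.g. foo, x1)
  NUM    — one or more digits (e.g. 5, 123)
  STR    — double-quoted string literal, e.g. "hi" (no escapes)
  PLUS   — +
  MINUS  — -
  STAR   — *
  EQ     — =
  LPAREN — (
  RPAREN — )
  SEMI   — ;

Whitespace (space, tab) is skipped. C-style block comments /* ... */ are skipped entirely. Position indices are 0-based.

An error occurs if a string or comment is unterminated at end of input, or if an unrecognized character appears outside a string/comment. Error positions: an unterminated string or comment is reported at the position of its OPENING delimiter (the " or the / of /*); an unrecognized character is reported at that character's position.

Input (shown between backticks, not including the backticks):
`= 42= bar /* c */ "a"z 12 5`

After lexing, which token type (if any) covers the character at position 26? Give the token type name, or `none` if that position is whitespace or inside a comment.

Answer: NUM

Derivation:
pos=0: emit EQ '='
pos=2: emit NUM '42' (now at pos=4)
pos=4: emit EQ '='
pos=6: emit ID 'bar' (now at pos=9)
pos=10: enter COMMENT mode (saw '/*')
exit COMMENT mode (now at pos=17)
pos=18: enter STRING mode
pos=18: emit STR "a" (now at pos=21)
pos=21: emit ID 'z' (now at pos=22)
pos=23: emit NUM '12' (now at pos=25)
pos=26: emit NUM '5' (now at pos=27)
DONE. 8 tokens: [EQ, NUM, EQ, ID, STR, ID, NUM, NUM]
Position 26: char is '5' -> NUM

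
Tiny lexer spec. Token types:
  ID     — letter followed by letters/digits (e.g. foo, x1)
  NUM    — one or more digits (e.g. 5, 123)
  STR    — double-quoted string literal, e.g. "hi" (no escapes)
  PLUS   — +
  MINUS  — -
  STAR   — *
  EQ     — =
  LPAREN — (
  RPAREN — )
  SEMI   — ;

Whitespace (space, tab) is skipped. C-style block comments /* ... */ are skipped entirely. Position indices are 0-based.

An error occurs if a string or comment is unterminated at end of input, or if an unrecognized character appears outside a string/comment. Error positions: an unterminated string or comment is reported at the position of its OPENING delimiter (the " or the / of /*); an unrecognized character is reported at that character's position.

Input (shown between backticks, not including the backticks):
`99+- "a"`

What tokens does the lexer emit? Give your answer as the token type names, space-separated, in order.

pos=0: emit NUM '99' (now at pos=2)
pos=2: emit PLUS '+'
pos=3: emit MINUS '-'
pos=5: enter STRING mode
pos=5: emit STR "a" (now at pos=8)
DONE. 4 tokens: [NUM, PLUS, MINUS, STR]

Answer: NUM PLUS MINUS STR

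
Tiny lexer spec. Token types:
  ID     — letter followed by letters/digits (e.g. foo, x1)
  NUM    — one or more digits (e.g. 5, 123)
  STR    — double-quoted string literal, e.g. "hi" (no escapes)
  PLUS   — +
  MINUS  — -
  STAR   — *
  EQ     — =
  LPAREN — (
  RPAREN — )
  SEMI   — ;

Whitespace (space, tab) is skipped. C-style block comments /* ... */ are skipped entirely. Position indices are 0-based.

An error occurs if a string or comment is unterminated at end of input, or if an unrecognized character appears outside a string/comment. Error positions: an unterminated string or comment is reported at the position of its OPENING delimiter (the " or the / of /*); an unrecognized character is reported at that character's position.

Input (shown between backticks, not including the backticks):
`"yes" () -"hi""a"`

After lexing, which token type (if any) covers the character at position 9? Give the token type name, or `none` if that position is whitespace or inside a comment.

pos=0: enter STRING mode
pos=0: emit STR "yes" (now at pos=5)
pos=6: emit LPAREN '('
pos=7: emit RPAREN ')'
pos=9: emit MINUS '-'
pos=10: enter STRING mode
pos=10: emit STR "hi" (now at pos=14)
pos=14: enter STRING mode
pos=14: emit STR "a" (now at pos=17)
DONE. 6 tokens: [STR, LPAREN, RPAREN, MINUS, STR, STR]
Position 9: char is '-' -> MINUS

Answer: MINUS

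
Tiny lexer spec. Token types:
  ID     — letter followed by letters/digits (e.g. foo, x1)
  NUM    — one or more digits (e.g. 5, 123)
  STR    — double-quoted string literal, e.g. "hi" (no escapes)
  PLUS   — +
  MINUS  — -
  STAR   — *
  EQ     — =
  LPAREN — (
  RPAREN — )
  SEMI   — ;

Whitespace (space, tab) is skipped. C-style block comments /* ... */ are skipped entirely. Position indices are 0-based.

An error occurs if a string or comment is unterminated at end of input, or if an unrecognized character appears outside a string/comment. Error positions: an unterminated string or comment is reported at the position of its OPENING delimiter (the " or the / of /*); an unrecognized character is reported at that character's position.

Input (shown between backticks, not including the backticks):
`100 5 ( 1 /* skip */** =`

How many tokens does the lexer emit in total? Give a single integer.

Answer: 7

Derivation:
pos=0: emit NUM '100' (now at pos=3)
pos=4: emit NUM '5' (now at pos=5)
pos=6: emit LPAREN '('
pos=8: emit NUM '1' (now at pos=9)
pos=10: enter COMMENT mode (saw '/*')
exit COMMENT mode (now at pos=20)
pos=20: emit STAR '*'
pos=21: emit STAR '*'
pos=23: emit EQ '='
DONE. 7 tokens: [NUM, NUM, LPAREN, NUM, STAR, STAR, EQ]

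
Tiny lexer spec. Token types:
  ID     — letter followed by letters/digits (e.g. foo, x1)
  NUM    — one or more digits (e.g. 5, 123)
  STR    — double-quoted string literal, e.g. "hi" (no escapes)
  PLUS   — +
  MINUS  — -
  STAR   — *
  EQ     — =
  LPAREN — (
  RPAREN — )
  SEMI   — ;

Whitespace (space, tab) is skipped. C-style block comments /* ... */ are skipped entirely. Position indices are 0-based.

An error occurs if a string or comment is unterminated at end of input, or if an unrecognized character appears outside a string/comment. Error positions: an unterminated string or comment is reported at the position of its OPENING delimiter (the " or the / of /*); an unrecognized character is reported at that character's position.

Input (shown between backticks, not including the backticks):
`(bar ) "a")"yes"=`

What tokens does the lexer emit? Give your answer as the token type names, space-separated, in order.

Answer: LPAREN ID RPAREN STR RPAREN STR EQ

Derivation:
pos=0: emit LPAREN '('
pos=1: emit ID 'bar' (now at pos=4)
pos=5: emit RPAREN ')'
pos=7: enter STRING mode
pos=7: emit STR "a" (now at pos=10)
pos=10: emit RPAREN ')'
pos=11: enter STRING mode
pos=11: emit STR "yes" (now at pos=16)
pos=16: emit EQ '='
DONE. 7 tokens: [LPAREN, ID, RPAREN, STR, RPAREN, STR, EQ]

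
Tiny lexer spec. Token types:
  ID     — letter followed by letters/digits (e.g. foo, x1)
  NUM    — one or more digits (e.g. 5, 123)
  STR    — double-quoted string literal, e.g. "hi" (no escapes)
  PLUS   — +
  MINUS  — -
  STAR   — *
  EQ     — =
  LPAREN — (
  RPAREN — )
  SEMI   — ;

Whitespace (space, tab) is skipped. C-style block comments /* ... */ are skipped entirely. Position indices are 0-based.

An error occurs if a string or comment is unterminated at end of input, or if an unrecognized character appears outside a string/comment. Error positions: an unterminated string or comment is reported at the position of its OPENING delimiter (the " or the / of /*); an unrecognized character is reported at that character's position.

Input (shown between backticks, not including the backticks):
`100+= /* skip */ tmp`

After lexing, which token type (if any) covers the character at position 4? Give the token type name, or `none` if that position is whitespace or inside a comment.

pos=0: emit NUM '100' (now at pos=3)
pos=3: emit PLUS '+'
pos=4: emit EQ '='
pos=6: enter COMMENT mode (saw '/*')
exit COMMENT mode (now at pos=16)
pos=17: emit ID 'tmp' (now at pos=20)
DONE. 4 tokens: [NUM, PLUS, EQ, ID]
Position 4: char is '=' -> EQ

Answer: EQ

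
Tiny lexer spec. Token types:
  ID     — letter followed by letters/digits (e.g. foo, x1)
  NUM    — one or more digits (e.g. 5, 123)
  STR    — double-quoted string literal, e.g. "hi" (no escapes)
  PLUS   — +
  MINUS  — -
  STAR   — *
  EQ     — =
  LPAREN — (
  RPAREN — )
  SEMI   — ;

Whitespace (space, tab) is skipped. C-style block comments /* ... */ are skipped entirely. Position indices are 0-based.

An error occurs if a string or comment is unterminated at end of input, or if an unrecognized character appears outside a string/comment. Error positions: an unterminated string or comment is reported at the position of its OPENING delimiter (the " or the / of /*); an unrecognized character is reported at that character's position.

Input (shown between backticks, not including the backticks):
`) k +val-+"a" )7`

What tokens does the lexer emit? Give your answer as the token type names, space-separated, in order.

pos=0: emit RPAREN ')'
pos=2: emit ID 'k' (now at pos=3)
pos=4: emit PLUS '+'
pos=5: emit ID 'val' (now at pos=8)
pos=8: emit MINUS '-'
pos=9: emit PLUS '+'
pos=10: enter STRING mode
pos=10: emit STR "a" (now at pos=13)
pos=14: emit RPAREN ')'
pos=15: emit NUM '7' (now at pos=16)
DONE. 9 tokens: [RPAREN, ID, PLUS, ID, MINUS, PLUS, STR, RPAREN, NUM]

Answer: RPAREN ID PLUS ID MINUS PLUS STR RPAREN NUM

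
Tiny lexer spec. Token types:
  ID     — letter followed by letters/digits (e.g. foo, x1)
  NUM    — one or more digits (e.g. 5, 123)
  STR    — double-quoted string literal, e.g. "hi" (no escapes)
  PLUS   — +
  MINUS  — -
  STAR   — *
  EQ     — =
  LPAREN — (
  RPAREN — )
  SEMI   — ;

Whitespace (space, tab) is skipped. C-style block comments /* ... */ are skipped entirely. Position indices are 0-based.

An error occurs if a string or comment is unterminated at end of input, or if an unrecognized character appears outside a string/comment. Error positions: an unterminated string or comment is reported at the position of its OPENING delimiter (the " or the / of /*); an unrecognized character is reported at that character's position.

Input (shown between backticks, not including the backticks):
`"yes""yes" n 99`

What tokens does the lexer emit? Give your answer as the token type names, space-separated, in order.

pos=0: enter STRING mode
pos=0: emit STR "yes" (now at pos=5)
pos=5: enter STRING mode
pos=5: emit STR "yes" (now at pos=10)
pos=11: emit ID 'n' (now at pos=12)
pos=13: emit NUM '99' (now at pos=15)
DONE. 4 tokens: [STR, STR, ID, NUM]

Answer: STR STR ID NUM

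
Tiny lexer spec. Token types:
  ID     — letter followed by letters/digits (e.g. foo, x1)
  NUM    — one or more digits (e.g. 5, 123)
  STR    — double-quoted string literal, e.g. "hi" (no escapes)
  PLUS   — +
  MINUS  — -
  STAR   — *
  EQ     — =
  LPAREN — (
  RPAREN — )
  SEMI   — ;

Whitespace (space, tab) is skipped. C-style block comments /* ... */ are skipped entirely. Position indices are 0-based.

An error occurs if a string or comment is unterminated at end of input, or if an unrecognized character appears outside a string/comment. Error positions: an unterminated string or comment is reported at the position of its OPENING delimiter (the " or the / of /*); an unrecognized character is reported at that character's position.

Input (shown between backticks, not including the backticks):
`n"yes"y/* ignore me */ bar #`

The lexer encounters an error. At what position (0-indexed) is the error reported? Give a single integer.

pos=0: emit ID 'n' (now at pos=1)
pos=1: enter STRING mode
pos=1: emit STR "yes" (now at pos=6)
pos=6: emit ID 'y' (now at pos=7)
pos=7: enter COMMENT mode (saw '/*')
exit COMMENT mode (now at pos=22)
pos=23: emit ID 'bar' (now at pos=26)
pos=27: ERROR — unrecognized char '#'

Answer: 27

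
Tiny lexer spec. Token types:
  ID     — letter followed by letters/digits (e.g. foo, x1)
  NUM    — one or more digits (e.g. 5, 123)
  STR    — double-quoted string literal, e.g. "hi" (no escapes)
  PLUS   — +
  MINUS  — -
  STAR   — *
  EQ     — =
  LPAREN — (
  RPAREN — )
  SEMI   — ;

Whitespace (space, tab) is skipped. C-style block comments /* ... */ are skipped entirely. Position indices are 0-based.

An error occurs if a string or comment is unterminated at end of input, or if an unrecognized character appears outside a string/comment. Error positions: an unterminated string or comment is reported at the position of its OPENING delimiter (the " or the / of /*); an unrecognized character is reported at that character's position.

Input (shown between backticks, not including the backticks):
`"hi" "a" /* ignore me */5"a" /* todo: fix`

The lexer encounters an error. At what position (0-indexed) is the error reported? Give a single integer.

Answer: 29

Derivation:
pos=0: enter STRING mode
pos=0: emit STR "hi" (now at pos=4)
pos=5: enter STRING mode
pos=5: emit STR "a" (now at pos=8)
pos=9: enter COMMENT mode (saw '/*')
exit COMMENT mode (now at pos=24)
pos=24: emit NUM '5' (now at pos=25)
pos=25: enter STRING mode
pos=25: emit STR "a" (now at pos=28)
pos=29: enter COMMENT mode (saw '/*')
pos=29: ERROR — unterminated comment (reached EOF)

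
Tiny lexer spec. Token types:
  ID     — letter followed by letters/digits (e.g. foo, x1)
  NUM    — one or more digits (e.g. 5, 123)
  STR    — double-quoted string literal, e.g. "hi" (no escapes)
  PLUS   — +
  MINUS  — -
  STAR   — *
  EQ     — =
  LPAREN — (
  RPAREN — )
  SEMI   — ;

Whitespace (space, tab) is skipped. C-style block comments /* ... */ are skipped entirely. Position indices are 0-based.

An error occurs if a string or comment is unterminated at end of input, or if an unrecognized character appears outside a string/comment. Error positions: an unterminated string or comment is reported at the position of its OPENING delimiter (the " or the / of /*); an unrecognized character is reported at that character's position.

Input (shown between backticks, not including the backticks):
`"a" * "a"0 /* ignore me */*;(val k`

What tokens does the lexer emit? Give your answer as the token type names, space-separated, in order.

Answer: STR STAR STR NUM STAR SEMI LPAREN ID ID

Derivation:
pos=0: enter STRING mode
pos=0: emit STR "a" (now at pos=3)
pos=4: emit STAR '*'
pos=6: enter STRING mode
pos=6: emit STR "a" (now at pos=9)
pos=9: emit NUM '0' (now at pos=10)
pos=11: enter COMMENT mode (saw '/*')
exit COMMENT mode (now at pos=26)
pos=26: emit STAR '*'
pos=27: emit SEMI ';'
pos=28: emit LPAREN '('
pos=29: emit ID 'val' (now at pos=32)
pos=33: emit ID 'k' (now at pos=34)
DONE. 9 tokens: [STR, STAR, STR, NUM, STAR, SEMI, LPAREN, ID, ID]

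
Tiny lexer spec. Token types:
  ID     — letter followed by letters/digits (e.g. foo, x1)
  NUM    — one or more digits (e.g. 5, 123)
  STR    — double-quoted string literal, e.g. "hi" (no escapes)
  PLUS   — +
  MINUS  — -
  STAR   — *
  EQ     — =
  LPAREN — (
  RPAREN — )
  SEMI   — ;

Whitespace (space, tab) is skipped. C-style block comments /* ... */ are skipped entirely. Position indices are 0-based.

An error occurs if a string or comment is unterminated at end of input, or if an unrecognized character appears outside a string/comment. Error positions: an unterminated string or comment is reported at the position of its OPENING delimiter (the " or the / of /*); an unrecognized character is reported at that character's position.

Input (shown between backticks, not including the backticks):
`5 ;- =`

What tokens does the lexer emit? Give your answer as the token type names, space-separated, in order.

pos=0: emit NUM '5' (now at pos=1)
pos=2: emit SEMI ';'
pos=3: emit MINUS '-'
pos=5: emit EQ '='
DONE. 4 tokens: [NUM, SEMI, MINUS, EQ]

Answer: NUM SEMI MINUS EQ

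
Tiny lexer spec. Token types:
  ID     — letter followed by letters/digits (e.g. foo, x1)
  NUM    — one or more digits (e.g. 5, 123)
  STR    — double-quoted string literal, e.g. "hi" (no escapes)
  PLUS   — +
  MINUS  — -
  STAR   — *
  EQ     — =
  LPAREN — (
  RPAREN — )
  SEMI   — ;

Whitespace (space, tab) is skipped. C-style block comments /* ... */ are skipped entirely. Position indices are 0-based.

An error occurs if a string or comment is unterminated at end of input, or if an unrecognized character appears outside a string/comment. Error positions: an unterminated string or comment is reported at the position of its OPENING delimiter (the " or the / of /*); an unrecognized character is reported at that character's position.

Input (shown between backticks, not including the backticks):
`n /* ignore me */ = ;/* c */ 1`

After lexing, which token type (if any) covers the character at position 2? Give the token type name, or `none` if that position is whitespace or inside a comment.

Answer: none

Derivation:
pos=0: emit ID 'n' (now at pos=1)
pos=2: enter COMMENT mode (saw '/*')
exit COMMENT mode (now at pos=17)
pos=18: emit EQ '='
pos=20: emit SEMI ';'
pos=21: enter COMMENT mode (saw '/*')
exit COMMENT mode (now at pos=28)
pos=29: emit NUM '1' (now at pos=30)
DONE. 4 tokens: [ID, EQ, SEMI, NUM]
Position 2: char is '/' -> none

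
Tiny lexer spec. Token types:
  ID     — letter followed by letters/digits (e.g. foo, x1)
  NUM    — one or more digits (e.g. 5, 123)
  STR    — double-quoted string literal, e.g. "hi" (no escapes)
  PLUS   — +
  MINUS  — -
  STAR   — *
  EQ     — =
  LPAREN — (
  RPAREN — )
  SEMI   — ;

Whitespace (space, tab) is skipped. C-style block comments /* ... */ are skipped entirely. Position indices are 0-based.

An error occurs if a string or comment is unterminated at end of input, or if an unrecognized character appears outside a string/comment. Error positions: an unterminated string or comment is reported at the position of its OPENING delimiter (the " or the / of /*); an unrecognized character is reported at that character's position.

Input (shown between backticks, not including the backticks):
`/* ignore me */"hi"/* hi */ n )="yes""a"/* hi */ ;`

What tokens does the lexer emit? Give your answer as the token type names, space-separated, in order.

Answer: STR ID RPAREN EQ STR STR SEMI

Derivation:
pos=0: enter COMMENT mode (saw '/*')
exit COMMENT mode (now at pos=15)
pos=15: enter STRING mode
pos=15: emit STR "hi" (now at pos=19)
pos=19: enter COMMENT mode (saw '/*')
exit COMMENT mode (now at pos=27)
pos=28: emit ID 'n' (now at pos=29)
pos=30: emit RPAREN ')'
pos=31: emit EQ '='
pos=32: enter STRING mode
pos=32: emit STR "yes" (now at pos=37)
pos=37: enter STRING mode
pos=37: emit STR "a" (now at pos=40)
pos=40: enter COMMENT mode (saw '/*')
exit COMMENT mode (now at pos=48)
pos=49: emit SEMI ';'
DONE. 7 tokens: [STR, ID, RPAREN, EQ, STR, STR, SEMI]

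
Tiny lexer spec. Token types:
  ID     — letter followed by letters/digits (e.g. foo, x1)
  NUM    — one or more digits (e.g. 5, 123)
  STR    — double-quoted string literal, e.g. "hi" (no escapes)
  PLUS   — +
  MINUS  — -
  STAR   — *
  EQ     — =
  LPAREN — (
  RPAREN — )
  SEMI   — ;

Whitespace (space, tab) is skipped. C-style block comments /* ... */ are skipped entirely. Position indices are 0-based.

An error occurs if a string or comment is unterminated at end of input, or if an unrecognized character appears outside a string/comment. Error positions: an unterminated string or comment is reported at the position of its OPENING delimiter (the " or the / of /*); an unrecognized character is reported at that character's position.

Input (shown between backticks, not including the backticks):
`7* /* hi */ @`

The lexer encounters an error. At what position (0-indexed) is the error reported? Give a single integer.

pos=0: emit NUM '7' (now at pos=1)
pos=1: emit STAR '*'
pos=3: enter COMMENT mode (saw '/*')
exit COMMENT mode (now at pos=11)
pos=12: ERROR — unrecognized char '@'

Answer: 12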